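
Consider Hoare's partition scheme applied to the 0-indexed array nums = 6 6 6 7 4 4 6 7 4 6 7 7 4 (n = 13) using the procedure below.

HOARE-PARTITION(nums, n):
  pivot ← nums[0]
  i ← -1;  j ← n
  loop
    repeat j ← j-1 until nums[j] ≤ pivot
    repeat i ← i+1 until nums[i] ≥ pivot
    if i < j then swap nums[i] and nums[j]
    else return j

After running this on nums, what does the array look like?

4 6 4 6 4 4 7 7 6 6 7 7 6

pivot=6
j stops at 12 (4), i stops at 0 (6); swap ⇒ 4 6 6 7 4 4 6 7 4 6 7 7 6
j stops at 9 (6), i stops at 1 (6); swap ⇒ 4 6 6 7 4 4 6 7 4 6 7 7 6
j stops at 8 (4), i stops at 2 (6); swap ⇒ 4 6 4 7 4 4 6 7 6 6 7 7 6
j stops at 6 (6), i stops at 3 (7); swap ⇒ 4 6 4 6 4 4 7 7 6 6 7 7 6
j stops at 5, i stops at 6; i≥j ⇒ return 5. nums=4 6 4 6 4 4 7 7 6 6 7 7 6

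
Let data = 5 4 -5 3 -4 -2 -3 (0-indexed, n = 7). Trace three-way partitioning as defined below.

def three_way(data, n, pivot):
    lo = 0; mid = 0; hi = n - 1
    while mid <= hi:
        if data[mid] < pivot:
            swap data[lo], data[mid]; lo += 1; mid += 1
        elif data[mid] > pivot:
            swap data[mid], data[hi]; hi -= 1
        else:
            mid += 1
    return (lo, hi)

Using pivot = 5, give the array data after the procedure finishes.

4 -5 3 -4 -2 -3 5

lo=0 mid=0 hi=6
5=5: mid=1
4<5: swap(0,1), lo=1 mid=2 ⇒ 4 5 -5 3 -4 -2 -3
-5<5: swap(1,2), lo=2 mid=3 ⇒ 4 -5 5 3 -4 -2 -3
3<5: swap(2,3), lo=3 mid=4 ⇒ 4 -5 3 5 -4 -2 -3
-4<5: swap(3,4), lo=4 mid=5 ⇒ 4 -5 3 -4 5 -2 -3
-2<5: swap(4,5), lo=5 mid=6 ⇒ 4 -5 3 -4 -2 5 -3
-3<5: swap(5,6), lo=6 mid=7 ⇒ 4 -5 3 -4 -2 -3 5
done. lo=6 hi=6; data=4 -5 3 -4 -2 -3 5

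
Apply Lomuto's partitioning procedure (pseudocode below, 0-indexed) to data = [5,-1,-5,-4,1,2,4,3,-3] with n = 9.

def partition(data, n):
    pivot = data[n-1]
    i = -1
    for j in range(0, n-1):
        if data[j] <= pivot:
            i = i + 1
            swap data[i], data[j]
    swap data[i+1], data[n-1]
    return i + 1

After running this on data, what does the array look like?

pivot = data[8] = -3; i = -1
j=0: data[0]=5 > -3 → no swap
j=1: data[1]=-1 > -3 → no swap
j=2: data[2]=-5 ≤ -3 → i=0, swap data[0],data[2] → [-5,-1,5,-4,1,2,4,3,-3]
j=3: data[3]=-4 ≤ -3 → i=1, swap data[1],data[3] → [-5,-4,5,-1,1,2,4,3,-3]
j=4: data[4]=1 > -3 → no swap
j=5: data[5]=2 > -3 → no swap
j=6: data[6]=4 > -3 → no swap
j=7: data[7]=3 > -3 → no swap
final swap data[2],data[8] → [-5,-4,-3,-1,1,2,4,3,5]; return 2

[-5,-4,-3,-1,1,2,4,3,5]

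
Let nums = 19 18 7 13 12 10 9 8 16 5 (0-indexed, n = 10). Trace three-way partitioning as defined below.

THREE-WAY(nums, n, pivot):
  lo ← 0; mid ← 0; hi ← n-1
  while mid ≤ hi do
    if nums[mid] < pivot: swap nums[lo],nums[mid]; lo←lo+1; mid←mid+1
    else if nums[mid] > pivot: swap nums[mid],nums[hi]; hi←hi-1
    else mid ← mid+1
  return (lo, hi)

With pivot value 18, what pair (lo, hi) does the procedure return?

lo=0 mid=0 hi=9
19>18: swap(0,9), hi=8 ⇒ 5 18 7 13 12 10 9 8 16 19
5<18: swap(0,0), lo=1 mid=1 ⇒ 5 18 7 13 12 10 9 8 16 19
18=18: mid=2
7<18: swap(1,2), lo=2 mid=3 ⇒ 5 7 18 13 12 10 9 8 16 19
13<18: swap(2,3), lo=3 mid=4 ⇒ 5 7 13 18 12 10 9 8 16 19
12<18: swap(3,4), lo=4 mid=5 ⇒ 5 7 13 12 18 10 9 8 16 19
10<18: swap(4,5), lo=5 mid=6 ⇒ 5 7 13 12 10 18 9 8 16 19
9<18: swap(5,6), lo=6 mid=7 ⇒ 5 7 13 12 10 9 18 8 16 19
8<18: swap(6,7), lo=7 mid=8 ⇒ 5 7 13 12 10 9 8 18 16 19
16<18: swap(7,8), lo=8 mid=9 ⇒ 5 7 13 12 10 9 8 16 18 19
done. lo=8 hi=8; nums=5 7 13 12 10 9 8 16 18 19

(8, 8)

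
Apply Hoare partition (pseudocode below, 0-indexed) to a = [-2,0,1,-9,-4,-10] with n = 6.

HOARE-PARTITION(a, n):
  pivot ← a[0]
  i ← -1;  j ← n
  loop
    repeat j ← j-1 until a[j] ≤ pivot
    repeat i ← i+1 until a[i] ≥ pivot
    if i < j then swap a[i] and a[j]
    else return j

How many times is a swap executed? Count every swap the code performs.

pivot = a[0] = -2; i = -1, j = 6
j→5 (a[5]=-10≤-2), i→0 (a[0]=-2≥-2); i<j, swap → [-10,0,1,-9,-4,-2]
j→4 (a[4]=-4≤-2), i→1 (a[1]=0≥-2); i<j, swap → [-10,-4,1,-9,0,-2]
j→3 (a[3]=-9≤-2), i→2 (a[2]=1≥-2); i<j, swap → [-10,-4,-9,1,0,-2]
j→2, i→3; i≥j, return j=2. a = [-10,-4,-9,1,0,-2]

3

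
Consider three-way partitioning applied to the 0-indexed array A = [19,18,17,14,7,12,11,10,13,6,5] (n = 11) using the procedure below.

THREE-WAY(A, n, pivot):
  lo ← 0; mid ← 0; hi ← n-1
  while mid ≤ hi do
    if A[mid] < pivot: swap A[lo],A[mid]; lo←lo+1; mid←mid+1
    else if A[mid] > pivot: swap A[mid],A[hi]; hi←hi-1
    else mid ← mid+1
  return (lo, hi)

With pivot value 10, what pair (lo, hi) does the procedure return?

pivot = 10; lo=0, mid=0, hi=10
A[mid]=19>10: swap A[0],A[10]; hi=9 → [5,18,17,14,7,12,11,10,13,6,19]
A[mid]=5<10: swap A[0],A[0]; lo=1,mid=1 → [5,18,17,14,7,12,11,10,13,6,19]
A[mid]=18>10: swap A[1],A[9]; hi=8 → [5,6,17,14,7,12,11,10,13,18,19]
A[mid]=6<10: swap A[1],A[1]; lo=2,mid=2 → [5,6,17,14,7,12,11,10,13,18,19]
A[mid]=17>10: swap A[2],A[8]; hi=7 → [5,6,13,14,7,12,11,10,17,18,19]
A[mid]=13>10: swap A[2],A[7]; hi=6 → [5,6,10,14,7,12,11,13,17,18,19]
A[mid]=10=10: mid=3
A[mid]=14>10: swap A[3],A[6]; hi=5 → [5,6,10,11,7,12,14,13,17,18,19]
A[mid]=11>10: swap A[3],A[5]; hi=4 → [5,6,10,12,7,11,14,13,17,18,19]
A[mid]=12>10: swap A[3],A[4]; hi=3 → [5,6,10,7,12,11,14,13,17,18,19]
A[mid]=7<10: swap A[2],A[3]; lo=3,mid=4 → [5,6,7,10,12,11,14,13,17,18,19]
end: lo=3, hi=3; A = [5,6,7,10,12,11,14,13,17,18,19]

(3, 3)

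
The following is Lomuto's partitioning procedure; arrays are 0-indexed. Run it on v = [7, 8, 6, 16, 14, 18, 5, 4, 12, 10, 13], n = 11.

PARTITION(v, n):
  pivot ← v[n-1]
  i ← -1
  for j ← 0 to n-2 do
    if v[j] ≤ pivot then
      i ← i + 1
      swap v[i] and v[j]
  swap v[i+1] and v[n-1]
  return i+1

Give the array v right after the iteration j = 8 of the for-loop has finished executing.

[7, 8, 6, 5, 4, 12, 16, 14, 18, 10, 13]

pivot = v[10] = 13; i = -1
j=0: v[0]=7 ≤ 13 → i=0, swap v[0],v[0] (no change) → [7, 8, 6, 16, 14, 18, 5, 4, 12, 10, 13]
j=1: v[1]=8 ≤ 13 → i=1, swap v[1],v[1] (no change) → [7, 8, 6, 16, 14, 18, 5, 4, 12, 10, 13]
j=2: v[2]=6 ≤ 13 → i=2, swap v[2],v[2] (no change) → [7, 8, 6, 16, 14, 18, 5, 4, 12, 10, 13]
j=3: v[3]=16 > 13 → no swap
j=4: v[4]=14 > 13 → no swap
j=5: v[5]=18 > 13 → no swap
j=6: v[6]=5 ≤ 13 → i=3, swap v[3],v[6] → [7, 8, 6, 5, 14, 18, 16, 4, 12, 10, 13]
j=7: v[7]=4 ≤ 13 → i=4, swap v[4],v[7] → [7, 8, 6, 5, 4, 18, 16, 14, 12, 10, 13]
j=8: v[8]=12 ≤ 13 → i=5, swap v[5],v[8] → [7, 8, 6, 5, 4, 12, 16, 14, 18, 10, 13]
(after j=8) v = [7, 8, 6, 5, 4, 12, 16, 14, 18, 10, 13]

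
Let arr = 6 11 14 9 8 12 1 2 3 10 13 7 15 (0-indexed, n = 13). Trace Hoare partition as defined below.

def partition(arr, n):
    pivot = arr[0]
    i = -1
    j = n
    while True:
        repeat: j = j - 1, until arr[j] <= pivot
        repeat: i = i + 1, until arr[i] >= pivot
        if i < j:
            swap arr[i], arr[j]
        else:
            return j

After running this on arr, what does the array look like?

pivot = arr[0] = 6; i = -1, j = 13
j→8 (arr[8]=3≤6), i→0 (arr[0]=6≥6); i<j, swap → 3 11 14 9 8 12 1 2 6 10 13 7 15
j→7 (arr[7]=2≤6), i→1 (arr[1]=11≥6); i<j, swap → 3 2 14 9 8 12 1 11 6 10 13 7 15
j→6 (arr[6]=1≤6), i→2 (arr[2]=14≥6); i<j, swap → 3 2 1 9 8 12 14 11 6 10 13 7 15
j→2, i→3; i≥j, return j=2. arr = 3 2 1 9 8 12 14 11 6 10 13 7 15

3 2 1 9 8 12 14 11 6 10 13 7 15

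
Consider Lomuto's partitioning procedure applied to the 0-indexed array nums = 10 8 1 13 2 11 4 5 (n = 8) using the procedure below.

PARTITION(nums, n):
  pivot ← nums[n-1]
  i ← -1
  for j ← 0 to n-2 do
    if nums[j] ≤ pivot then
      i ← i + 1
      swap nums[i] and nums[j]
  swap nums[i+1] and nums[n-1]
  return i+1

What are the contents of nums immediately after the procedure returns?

1 2 4 5 8 11 10 13

pivot=5, i=-1
j=0: 10>5, skip
j=1: 8>5, skip
j=2: 1≤5, i=0, swap(0,2) ⇒ 1 8 10 13 2 11 4 5
j=3: 13>5, skip
j=4: 2≤5, i=1, swap(1,4) ⇒ 1 2 10 13 8 11 4 5
j=5: 11>5, skip
j=6: 4≤5, i=2, swap(2,6) ⇒ 1 2 4 13 8 11 10 5
swap(3,7) ⇒ 1 2 4 5 8 11 10 13; return 3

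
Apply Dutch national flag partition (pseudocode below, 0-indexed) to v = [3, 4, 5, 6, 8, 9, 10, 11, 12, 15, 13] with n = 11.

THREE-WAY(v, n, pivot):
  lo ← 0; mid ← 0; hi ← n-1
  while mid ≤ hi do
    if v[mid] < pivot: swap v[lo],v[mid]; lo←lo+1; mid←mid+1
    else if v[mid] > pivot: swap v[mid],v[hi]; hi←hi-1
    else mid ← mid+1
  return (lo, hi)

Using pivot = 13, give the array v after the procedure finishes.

lo=0 mid=0 hi=10
3<13: swap(0,0), lo=1 mid=1 ⇒ [3, 4, 5, 6, 8, 9, 10, 11, 12, 15, 13]
4<13: swap(1,1), lo=2 mid=2 ⇒ [3, 4, 5, 6, 8, 9, 10, 11, 12, 15, 13]
5<13: swap(2,2), lo=3 mid=3 ⇒ [3, 4, 5, 6, 8, 9, 10, 11, 12, 15, 13]
6<13: swap(3,3), lo=4 mid=4 ⇒ [3, 4, 5, 6, 8, 9, 10, 11, 12, 15, 13]
8<13: swap(4,4), lo=5 mid=5 ⇒ [3, 4, 5, 6, 8, 9, 10, 11, 12, 15, 13]
9<13: swap(5,5), lo=6 mid=6 ⇒ [3, 4, 5, 6, 8, 9, 10, 11, 12, 15, 13]
10<13: swap(6,6), lo=7 mid=7 ⇒ [3, 4, 5, 6, 8, 9, 10, 11, 12, 15, 13]
11<13: swap(7,7), lo=8 mid=8 ⇒ [3, 4, 5, 6, 8, 9, 10, 11, 12, 15, 13]
12<13: swap(8,8), lo=9 mid=9 ⇒ [3, 4, 5, 6, 8, 9, 10, 11, 12, 15, 13]
15>13: swap(9,10), hi=9 ⇒ [3, 4, 5, 6, 8, 9, 10, 11, 12, 13, 15]
13=13: mid=10
done. lo=9 hi=9; v=[3, 4, 5, 6, 8, 9, 10, 11, 12, 13, 15]

[3, 4, 5, 6, 8, 9, 10, 11, 12, 13, 15]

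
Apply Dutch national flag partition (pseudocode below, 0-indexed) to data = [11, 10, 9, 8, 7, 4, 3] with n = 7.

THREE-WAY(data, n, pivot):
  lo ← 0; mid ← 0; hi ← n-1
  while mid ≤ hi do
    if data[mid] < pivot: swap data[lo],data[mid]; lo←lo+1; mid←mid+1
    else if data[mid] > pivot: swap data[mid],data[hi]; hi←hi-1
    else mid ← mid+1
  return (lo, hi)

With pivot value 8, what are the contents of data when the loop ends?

[3, 4, 7, 8, 9, 10, 11]

pivot = 8; lo=0, mid=0, hi=6
data[mid]=11>8: swap data[0],data[6]; hi=5 → [3, 10, 9, 8, 7, 4, 11]
data[mid]=3<8: swap data[0],data[0]; lo=1,mid=1 → [3, 10, 9, 8, 7, 4, 11]
data[mid]=10>8: swap data[1],data[5]; hi=4 → [3, 4, 9, 8, 7, 10, 11]
data[mid]=4<8: swap data[1],data[1]; lo=2,mid=2 → [3, 4, 9, 8, 7, 10, 11]
data[mid]=9>8: swap data[2],data[4]; hi=3 → [3, 4, 7, 8, 9, 10, 11]
data[mid]=7<8: swap data[2],data[2]; lo=3,mid=3 → [3, 4, 7, 8, 9, 10, 11]
data[mid]=8=8: mid=4
end: lo=3, hi=3; data = [3, 4, 7, 8, 9, 10, 11]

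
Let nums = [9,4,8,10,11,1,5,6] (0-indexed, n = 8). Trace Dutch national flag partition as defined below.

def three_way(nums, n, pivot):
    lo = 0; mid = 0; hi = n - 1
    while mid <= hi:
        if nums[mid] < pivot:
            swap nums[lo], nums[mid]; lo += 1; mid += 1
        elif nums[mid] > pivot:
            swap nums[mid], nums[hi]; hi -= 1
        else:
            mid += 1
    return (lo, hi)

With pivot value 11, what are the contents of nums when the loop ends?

[9,4,8,10,1,5,6,11]

pivot = 11; lo=0, mid=0, hi=7
nums[mid]=9<11: swap nums[0],nums[0]; lo=1,mid=1 → [9,4,8,10,11,1,5,6]
nums[mid]=4<11: swap nums[1],nums[1]; lo=2,mid=2 → [9,4,8,10,11,1,5,6]
nums[mid]=8<11: swap nums[2],nums[2]; lo=3,mid=3 → [9,4,8,10,11,1,5,6]
nums[mid]=10<11: swap nums[3],nums[3]; lo=4,mid=4 → [9,4,8,10,11,1,5,6]
nums[mid]=11=11: mid=5
nums[mid]=1<11: swap nums[4],nums[5]; lo=5,mid=6 → [9,4,8,10,1,11,5,6]
nums[mid]=5<11: swap nums[5],nums[6]; lo=6,mid=7 → [9,4,8,10,1,5,11,6]
nums[mid]=6<11: swap nums[6],nums[7]; lo=7,mid=8 → [9,4,8,10,1,5,6,11]
end: lo=7, hi=7; nums = [9,4,8,10,1,5,6,11]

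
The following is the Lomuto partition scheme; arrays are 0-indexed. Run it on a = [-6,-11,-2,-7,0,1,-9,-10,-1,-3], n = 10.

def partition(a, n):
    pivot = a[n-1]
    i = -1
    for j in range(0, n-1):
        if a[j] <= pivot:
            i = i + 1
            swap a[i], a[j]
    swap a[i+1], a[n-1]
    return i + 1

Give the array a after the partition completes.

[-6,-11,-7,-9,-10,-3,-2,0,-1,1]

pivot=-3, i=-1
j=0: -6≤-3, i=0, swap(0,0) ⇒ [-6,-11,-2,-7,0,1,-9,-10,-1,-3]
j=1: -11≤-3, i=1, swap(1,1) ⇒ [-6,-11,-2,-7,0,1,-9,-10,-1,-3]
j=2: -2>-3, skip
j=3: -7≤-3, i=2, swap(2,3) ⇒ [-6,-11,-7,-2,0,1,-9,-10,-1,-3]
j=4: 0>-3, skip
j=5: 1>-3, skip
j=6: -9≤-3, i=3, swap(3,6) ⇒ [-6,-11,-7,-9,0,1,-2,-10,-1,-3]
j=7: -10≤-3, i=4, swap(4,7) ⇒ [-6,-11,-7,-9,-10,1,-2,0,-1,-3]
j=8: -1>-3, skip
swap(5,9) ⇒ [-6,-11,-7,-9,-10,-3,-2,0,-1,1]; return 5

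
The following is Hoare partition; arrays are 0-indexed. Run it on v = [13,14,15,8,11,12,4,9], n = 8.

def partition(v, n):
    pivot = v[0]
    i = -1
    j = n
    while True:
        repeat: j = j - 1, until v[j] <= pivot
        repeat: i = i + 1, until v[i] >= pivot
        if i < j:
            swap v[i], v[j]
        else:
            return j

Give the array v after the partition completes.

pivot = v[0] = 13; i = -1, j = 8
j→7 (v[7]=9≤13), i→0 (v[0]=13≥13); i<j, swap → [9,14,15,8,11,12,4,13]
j→6 (v[6]=4≤13), i→1 (v[1]=14≥13); i<j, swap → [9,4,15,8,11,12,14,13]
j→5 (v[5]=12≤13), i→2 (v[2]=15≥13); i<j, swap → [9,4,12,8,11,15,14,13]
j→4, i→5; i≥j, return j=4. v = [9,4,12,8,11,15,14,13]

[9,4,12,8,11,15,14,13]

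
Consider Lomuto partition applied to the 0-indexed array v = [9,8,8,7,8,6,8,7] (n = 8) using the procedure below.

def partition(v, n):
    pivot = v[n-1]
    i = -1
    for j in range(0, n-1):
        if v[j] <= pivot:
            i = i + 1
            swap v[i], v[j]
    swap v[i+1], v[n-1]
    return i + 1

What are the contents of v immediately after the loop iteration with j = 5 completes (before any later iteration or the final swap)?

[7,6,8,9,8,8,8,7]

pivot = v[7] = 7; i = -1
j=0: v[0]=9 > 7 → no swap
j=1: v[1]=8 > 7 → no swap
j=2: v[2]=8 > 7 → no swap
j=3: v[3]=7 ≤ 7 → i=0, swap v[0],v[3] → [7,8,8,9,8,6,8,7]
j=4: v[4]=8 > 7 → no swap
j=5: v[5]=6 ≤ 7 → i=1, swap v[1],v[5] → [7,6,8,9,8,8,8,7]
(after j=5) v = [7,6,8,9,8,8,8,7]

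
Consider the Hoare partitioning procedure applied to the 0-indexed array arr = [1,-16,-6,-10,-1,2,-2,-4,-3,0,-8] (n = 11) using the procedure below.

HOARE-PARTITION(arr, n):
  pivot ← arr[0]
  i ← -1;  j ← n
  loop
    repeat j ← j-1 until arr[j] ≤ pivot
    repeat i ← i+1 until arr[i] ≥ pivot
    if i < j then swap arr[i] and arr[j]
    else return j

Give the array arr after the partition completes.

[-8,-16,-6,-10,-1,0,-2,-4,-3,2,1]

pivot = arr[0] = 1; i = -1, j = 11
j→10 (arr[10]=-8≤1), i→0 (arr[0]=1≥1); i<j, swap → [-8,-16,-6,-10,-1,2,-2,-4,-3,0,1]
j→9 (arr[9]=0≤1), i→5 (arr[5]=2≥1); i<j, swap → [-8,-16,-6,-10,-1,0,-2,-4,-3,2,1]
j→8, i→9; i≥j, return j=8. arr = [-8,-16,-6,-10,-1,0,-2,-4,-3,2,1]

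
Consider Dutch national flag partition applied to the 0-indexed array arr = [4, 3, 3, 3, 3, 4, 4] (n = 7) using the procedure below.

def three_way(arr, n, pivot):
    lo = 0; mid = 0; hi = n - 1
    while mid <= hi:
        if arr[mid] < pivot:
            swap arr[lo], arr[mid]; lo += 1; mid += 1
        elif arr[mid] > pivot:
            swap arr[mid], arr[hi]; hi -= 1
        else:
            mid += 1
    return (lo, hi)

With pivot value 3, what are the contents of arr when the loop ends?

lo=0 mid=0 hi=6
4>3: swap(0,6), hi=5 ⇒ [4, 3, 3, 3, 3, 4, 4]
4>3: swap(0,5), hi=4 ⇒ [4, 3, 3, 3, 3, 4, 4]
4>3: swap(0,4), hi=3 ⇒ [3, 3, 3, 3, 4, 4, 4]
3=3: mid=1
3=3: mid=2
3=3: mid=3
3=3: mid=4
done. lo=0 hi=3; arr=[3, 3, 3, 3, 4, 4, 4]

[3, 3, 3, 3, 4, 4, 4]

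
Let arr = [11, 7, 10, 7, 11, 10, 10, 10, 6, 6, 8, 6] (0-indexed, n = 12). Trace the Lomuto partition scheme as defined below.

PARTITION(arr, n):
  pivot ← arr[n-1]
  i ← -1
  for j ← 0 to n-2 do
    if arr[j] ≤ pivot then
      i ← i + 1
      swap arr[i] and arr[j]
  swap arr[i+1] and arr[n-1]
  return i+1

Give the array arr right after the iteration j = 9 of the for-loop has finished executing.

[6, 6, 10, 7, 11, 10, 10, 10, 11, 7, 8, 6]

pivot = arr[11] = 6; i = -1
j=0: arr[0]=11 > 6 → no swap
j=1: arr[1]=7 > 6 → no swap
j=2: arr[2]=10 > 6 → no swap
j=3: arr[3]=7 > 6 → no swap
j=4: arr[4]=11 > 6 → no swap
j=5: arr[5]=10 > 6 → no swap
j=6: arr[6]=10 > 6 → no swap
j=7: arr[7]=10 > 6 → no swap
j=8: arr[8]=6 ≤ 6 → i=0, swap arr[0],arr[8] → [6, 7, 10, 7, 11, 10, 10, 10, 11, 6, 8, 6]
j=9: arr[9]=6 ≤ 6 → i=1, swap arr[1],arr[9] → [6, 6, 10, 7, 11, 10, 10, 10, 11, 7, 8, 6]
(after j=9) arr = [6, 6, 10, 7, 11, 10, 10, 10, 11, 7, 8, 6]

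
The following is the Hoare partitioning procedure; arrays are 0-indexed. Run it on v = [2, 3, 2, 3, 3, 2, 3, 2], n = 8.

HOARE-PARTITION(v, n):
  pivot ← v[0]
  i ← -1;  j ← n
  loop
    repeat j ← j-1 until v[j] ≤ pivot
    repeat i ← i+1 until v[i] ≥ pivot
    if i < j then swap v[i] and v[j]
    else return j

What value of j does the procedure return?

2

pivot=2
j stops at 7 (2), i stops at 0 (2); swap ⇒ [2, 3, 2, 3, 3, 2, 3, 2]
j stops at 5 (2), i stops at 1 (3); swap ⇒ [2, 2, 2, 3, 3, 3, 3, 2]
j stops at 2, i stops at 2; i≥j ⇒ return 2. v=[2, 2, 2, 3, 3, 3, 3, 2]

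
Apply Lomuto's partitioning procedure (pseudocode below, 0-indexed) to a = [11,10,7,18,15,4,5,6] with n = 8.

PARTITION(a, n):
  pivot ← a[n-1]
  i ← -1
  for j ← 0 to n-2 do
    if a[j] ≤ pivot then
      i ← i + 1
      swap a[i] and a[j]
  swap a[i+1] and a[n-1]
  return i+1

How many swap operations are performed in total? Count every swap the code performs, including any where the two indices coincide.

pivot=6, i=-1
j=0: 11>6, skip
j=1: 10>6, skip
j=2: 7>6, skip
j=3: 18>6, skip
j=4: 15>6, skip
j=5: 4≤6, i=0, swap(0,5) ⇒ [4,10,7,18,15,11,5,6]
j=6: 5≤6, i=1, swap(1,6) ⇒ [4,5,7,18,15,11,10,6]
swap(2,7) ⇒ [4,5,6,18,15,11,10,7]; return 2

3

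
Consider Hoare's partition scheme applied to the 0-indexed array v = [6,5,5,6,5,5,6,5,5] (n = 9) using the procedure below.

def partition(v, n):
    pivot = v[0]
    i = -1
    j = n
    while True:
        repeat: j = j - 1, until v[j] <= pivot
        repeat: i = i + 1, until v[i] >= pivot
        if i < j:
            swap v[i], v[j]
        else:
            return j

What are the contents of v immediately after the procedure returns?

pivot = v[0] = 6; i = -1, j = 9
j→8 (v[8]=5≤6), i→0 (v[0]=6≥6); i<j, swap → [5,5,5,6,5,5,6,5,6]
j→7 (v[7]=5≤6), i→3 (v[3]=6≥6); i<j, swap → [5,5,5,5,5,5,6,6,6]
j→6, i→6; i≥j, return j=6. v = [5,5,5,5,5,5,6,6,6]

[5,5,5,5,5,5,6,6,6]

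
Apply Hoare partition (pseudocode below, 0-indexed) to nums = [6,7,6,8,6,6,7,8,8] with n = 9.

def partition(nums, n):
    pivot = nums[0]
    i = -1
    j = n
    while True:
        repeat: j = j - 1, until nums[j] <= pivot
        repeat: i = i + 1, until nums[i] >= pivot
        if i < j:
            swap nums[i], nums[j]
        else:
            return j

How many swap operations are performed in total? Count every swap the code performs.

pivot = nums[0] = 6; i = -1, j = 9
j→5 (nums[5]=6≤6), i→0 (nums[0]=6≥6); i<j, swap → [6,7,6,8,6,6,7,8,8]
j→4 (nums[4]=6≤6), i→1 (nums[1]=7≥6); i<j, swap → [6,6,6,8,7,6,7,8,8]
j→2, i→2; i≥j, return j=2. nums = [6,6,6,8,7,6,7,8,8]

2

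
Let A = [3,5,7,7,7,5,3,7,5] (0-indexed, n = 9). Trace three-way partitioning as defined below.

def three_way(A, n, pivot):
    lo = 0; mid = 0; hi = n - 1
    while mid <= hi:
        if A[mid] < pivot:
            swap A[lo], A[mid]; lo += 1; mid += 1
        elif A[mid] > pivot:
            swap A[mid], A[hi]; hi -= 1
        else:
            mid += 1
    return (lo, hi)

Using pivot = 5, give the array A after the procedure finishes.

[3,3,5,5,5,7,7,7,7]

lo=0 mid=0 hi=8
3<5: swap(0,0), lo=1 mid=1 ⇒ [3,5,7,7,7,5,3,7,5]
5=5: mid=2
7>5: swap(2,8), hi=7 ⇒ [3,5,5,7,7,5,3,7,7]
5=5: mid=3
7>5: swap(3,7), hi=6 ⇒ [3,5,5,7,7,5,3,7,7]
7>5: swap(3,6), hi=5 ⇒ [3,5,5,3,7,5,7,7,7]
3<5: swap(1,3), lo=2 mid=4 ⇒ [3,3,5,5,7,5,7,7,7]
7>5: swap(4,5), hi=4 ⇒ [3,3,5,5,5,7,7,7,7]
5=5: mid=5
done. lo=2 hi=4; A=[3,3,5,5,5,7,7,7,7]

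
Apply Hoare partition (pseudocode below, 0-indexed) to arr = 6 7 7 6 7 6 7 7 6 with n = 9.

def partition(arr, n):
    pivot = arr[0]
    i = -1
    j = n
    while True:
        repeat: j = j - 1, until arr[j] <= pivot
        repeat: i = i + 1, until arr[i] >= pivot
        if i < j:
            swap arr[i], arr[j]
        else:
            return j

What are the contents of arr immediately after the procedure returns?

pivot = arr[0] = 6; i = -1, j = 9
j→8 (arr[8]=6≤6), i→0 (arr[0]=6≥6); i<j, swap → 6 7 7 6 7 6 7 7 6
j→5 (arr[5]=6≤6), i→1 (arr[1]=7≥6); i<j, swap → 6 6 7 6 7 7 7 7 6
j→3 (arr[3]=6≤6), i→2 (arr[2]=7≥6); i<j, swap → 6 6 6 7 7 7 7 7 6
j→2, i→3; i≥j, return j=2. arr = 6 6 6 7 7 7 7 7 6

6 6 6 7 7 7 7 7 6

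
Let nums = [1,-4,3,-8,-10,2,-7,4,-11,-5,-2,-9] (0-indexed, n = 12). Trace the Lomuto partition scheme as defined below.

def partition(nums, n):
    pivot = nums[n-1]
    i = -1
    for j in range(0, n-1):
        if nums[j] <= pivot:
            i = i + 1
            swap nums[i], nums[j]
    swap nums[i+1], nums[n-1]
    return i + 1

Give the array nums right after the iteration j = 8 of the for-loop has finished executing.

[-10,-11,3,-8,1,2,-7,4,-4,-5,-2,-9]

pivot = nums[11] = -9; i = -1
j=0: nums[0]=1 > -9 → no swap
j=1: nums[1]=-4 > -9 → no swap
j=2: nums[2]=3 > -9 → no swap
j=3: nums[3]=-8 > -9 → no swap
j=4: nums[4]=-10 ≤ -9 → i=0, swap nums[0],nums[4] → [-10,-4,3,-8,1,2,-7,4,-11,-5,-2,-9]
j=5: nums[5]=2 > -9 → no swap
j=6: nums[6]=-7 > -9 → no swap
j=7: nums[7]=4 > -9 → no swap
j=8: nums[8]=-11 ≤ -9 → i=1, swap nums[1],nums[8] → [-10,-11,3,-8,1,2,-7,4,-4,-5,-2,-9]
(after j=8) nums = [-10,-11,3,-8,1,2,-7,4,-4,-5,-2,-9]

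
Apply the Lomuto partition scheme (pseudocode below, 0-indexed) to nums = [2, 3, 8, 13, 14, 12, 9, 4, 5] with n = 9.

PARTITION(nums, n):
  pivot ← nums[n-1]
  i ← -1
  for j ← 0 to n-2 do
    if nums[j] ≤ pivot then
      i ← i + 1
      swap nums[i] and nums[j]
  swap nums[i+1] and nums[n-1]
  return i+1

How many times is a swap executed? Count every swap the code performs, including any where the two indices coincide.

pivot=5, i=-1
j=0: 2≤5, i=0, swap(0,0) ⇒ [2, 3, 8, 13, 14, 12, 9, 4, 5]
j=1: 3≤5, i=1, swap(1,1) ⇒ [2, 3, 8, 13, 14, 12, 9, 4, 5]
j=2: 8>5, skip
j=3: 13>5, skip
j=4: 14>5, skip
j=5: 12>5, skip
j=6: 9>5, skip
j=7: 4≤5, i=2, swap(2,7) ⇒ [2, 3, 4, 13, 14, 12, 9, 8, 5]
swap(3,8) ⇒ [2, 3, 4, 5, 14, 12, 9, 8, 13]; return 3

4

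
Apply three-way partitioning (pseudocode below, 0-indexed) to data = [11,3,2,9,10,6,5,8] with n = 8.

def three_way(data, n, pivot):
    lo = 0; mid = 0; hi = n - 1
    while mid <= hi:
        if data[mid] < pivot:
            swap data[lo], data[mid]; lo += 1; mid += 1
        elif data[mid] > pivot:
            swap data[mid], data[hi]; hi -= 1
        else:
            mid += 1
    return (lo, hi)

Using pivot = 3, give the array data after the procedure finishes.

pivot = 3; lo=0, mid=0, hi=7
data[mid]=11>3: swap data[0],data[7]; hi=6 → [8,3,2,9,10,6,5,11]
data[mid]=8>3: swap data[0],data[6]; hi=5 → [5,3,2,9,10,6,8,11]
data[mid]=5>3: swap data[0],data[5]; hi=4 → [6,3,2,9,10,5,8,11]
data[mid]=6>3: swap data[0],data[4]; hi=3 → [10,3,2,9,6,5,8,11]
data[mid]=10>3: swap data[0],data[3]; hi=2 → [9,3,2,10,6,5,8,11]
data[mid]=9>3: swap data[0],data[2]; hi=1 → [2,3,9,10,6,5,8,11]
data[mid]=2<3: swap data[0],data[0]; lo=1,mid=1 → [2,3,9,10,6,5,8,11]
data[mid]=3=3: mid=2
end: lo=1, hi=1; data = [2,3,9,10,6,5,8,11]

[2,3,9,10,6,5,8,11]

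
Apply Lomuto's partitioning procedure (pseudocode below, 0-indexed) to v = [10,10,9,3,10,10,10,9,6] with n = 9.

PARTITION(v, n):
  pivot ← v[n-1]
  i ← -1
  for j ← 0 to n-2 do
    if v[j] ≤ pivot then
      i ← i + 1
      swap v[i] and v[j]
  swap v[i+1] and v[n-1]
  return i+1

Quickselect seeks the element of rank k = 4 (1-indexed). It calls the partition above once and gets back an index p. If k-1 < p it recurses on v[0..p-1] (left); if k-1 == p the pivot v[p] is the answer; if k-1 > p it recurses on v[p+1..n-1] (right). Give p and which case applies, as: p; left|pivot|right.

pivot = v[8] = 6; i = -1
j=0: v[0]=10 > 6 → no swap
j=1: v[1]=10 > 6 → no swap
j=2: v[2]=9 > 6 → no swap
j=3: v[3]=3 ≤ 6 → i=0, swap v[0],v[3] → [3,10,9,10,10,10,10,9,6]
j=4: v[4]=10 > 6 → no swap
j=5: v[5]=10 > 6 → no swap
j=6: v[6]=10 > 6 → no swap
j=7: v[7]=9 > 6 → no swap
final swap v[1],v[8] → [3,6,9,10,10,10,10,9,10]; return 1
p = 1; k-1 = 3 > 1 ⇒ right

1; right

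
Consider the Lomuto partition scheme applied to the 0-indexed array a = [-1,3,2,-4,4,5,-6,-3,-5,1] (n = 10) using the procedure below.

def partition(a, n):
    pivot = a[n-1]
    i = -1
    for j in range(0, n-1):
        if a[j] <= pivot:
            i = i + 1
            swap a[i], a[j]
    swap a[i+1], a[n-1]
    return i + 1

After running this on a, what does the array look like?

pivot = a[9] = 1; i = -1
j=0: a[0]=-1 ≤ 1 → i=0, swap a[0],a[0] (no change) → [-1,3,2,-4,4,5,-6,-3,-5,1]
j=1: a[1]=3 > 1 → no swap
j=2: a[2]=2 > 1 → no swap
j=3: a[3]=-4 ≤ 1 → i=1, swap a[1],a[3] → [-1,-4,2,3,4,5,-6,-3,-5,1]
j=4: a[4]=4 > 1 → no swap
j=5: a[5]=5 > 1 → no swap
j=6: a[6]=-6 ≤ 1 → i=2, swap a[2],a[6] → [-1,-4,-6,3,4,5,2,-3,-5,1]
j=7: a[7]=-3 ≤ 1 → i=3, swap a[3],a[7] → [-1,-4,-6,-3,4,5,2,3,-5,1]
j=8: a[8]=-5 ≤ 1 → i=4, swap a[4],a[8] → [-1,-4,-6,-3,-5,5,2,3,4,1]
final swap a[5],a[9] → [-1,-4,-6,-3,-5,1,2,3,4,5]; return 5

[-1,-4,-6,-3,-5,1,2,3,4,5]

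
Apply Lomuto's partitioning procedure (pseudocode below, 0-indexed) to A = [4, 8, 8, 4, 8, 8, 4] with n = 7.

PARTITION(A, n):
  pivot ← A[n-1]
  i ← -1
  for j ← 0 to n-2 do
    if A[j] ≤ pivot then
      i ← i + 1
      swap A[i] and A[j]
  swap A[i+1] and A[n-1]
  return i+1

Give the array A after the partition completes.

pivot = A[6] = 4; i = -1
j=0: A[0]=4 ≤ 4 → i=0, swap A[0],A[0] (no change) → [4, 8, 8, 4, 8, 8, 4]
j=1: A[1]=8 > 4 → no swap
j=2: A[2]=8 > 4 → no swap
j=3: A[3]=4 ≤ 4 → i=1, swap A[1],A[3] → [4, 4, 8, 8, 8, 8, 4]
j=4: A[4]=8 > 4 → no swap
j=5: A[5]=8 > 4 → no swap
final swap A[2],A[6] → [4, 4, 4, 8, 8, 8, 8]; return 2

[4, 4, 4, 8, 8, 8, 8]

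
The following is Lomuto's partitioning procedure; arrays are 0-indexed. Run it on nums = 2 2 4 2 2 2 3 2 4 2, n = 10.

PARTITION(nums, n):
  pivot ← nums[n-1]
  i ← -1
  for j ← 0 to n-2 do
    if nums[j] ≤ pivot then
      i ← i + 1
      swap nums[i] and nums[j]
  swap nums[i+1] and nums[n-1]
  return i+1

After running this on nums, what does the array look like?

2 2 2 2 2 2 2 4 4 3

pivot=2, i=-1
j=0: 2≤2, i=0, swap(0,0) ⇒ 2 2 4 2 2 2 3 2 4 2
j=1: 2≤2, i=1, swap(1,1) ⇒ 2 2 4 2 2 2 3 2 4 2
j=2: 4>2, skip
j=3: 2≤2, i=2, swap(2,3) ⇒ 2 2 2 4 2 2 3 2 4 2
j=4: 2≤2, i=3, swap(3,4) ⇒ 2 2 2 2 4 2 3 2 4 2
j=5: 2≤2, i=4, swap(4,5) ⇒ 2 2 2 2 2 4 3 2 4 2
j=6: 3>2, skip
j=7: 2≤2, i=5, swap(5,7) ⇒ 2 2 2 2 2 2 3 4 4 2
j=8: 4>2, skip
swap(6,9) ⇒ 2 2 2 2 2 2 2 4 4 3; return 6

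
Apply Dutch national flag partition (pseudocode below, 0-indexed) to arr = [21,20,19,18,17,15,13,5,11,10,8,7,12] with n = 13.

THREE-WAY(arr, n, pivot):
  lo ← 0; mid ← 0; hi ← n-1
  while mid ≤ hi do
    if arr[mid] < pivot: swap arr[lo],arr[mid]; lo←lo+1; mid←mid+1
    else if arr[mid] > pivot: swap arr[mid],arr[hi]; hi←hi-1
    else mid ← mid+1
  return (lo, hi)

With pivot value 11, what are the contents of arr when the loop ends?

[7,8,10,5,11,13,15,17,18,19,20,12,21]

pivot = 11; lo=0, mid=0, hi=12
arr[mid]=21>11: swap arr[0],arr[12]; hi=11 → [12,20,19,18,17,15,13,5,11,10,8,7,21]
arr[mid]=12>11: swap arr[0],arr[11]; hi=10 → [7,20,19,18,17,15,13,5,11,10,8,12,21]
arr[mid]=7<11: swap arr[0],arr[0]; lo=1,mid=1 → [7,20,19,18,17,15,13,5,11,10,8,12,21]
arr[mid]=20>11: swap arr[1],arr[10]; hi=9 → [7,8,19,18,17,15,13,5,11,10,20,12,21]
arr[mid]=8<11: swap arr[1],arr[1]; lo=2,mid=2 → [7,8,19,18,17,15,13,5,11,10,20,12,21]
arr[mid]=19>11: swap arr[2],arr[9]; hi=8 → [7,8,10,18,17,15,13,5,11,19,20,12,21]
arr[mid]=10<11: swap arr[2],arr[2]; lo=3,mid=3 → [7,8,10,18,17,15,13,5,11,19,20,12,21]
arr[mid]=18>11: swap arr[3],arr[8]; hi=7 → [7,8,10,11,17,15,13,5,18,19,20,12,21]
arr[mid]=11=11: mid=4
arr[mid]=17>11: swap arr[4],arr[7]; hi=6 → [7,8,10,11,5,15,13,17,18,19,20,12,21]
arr[mid]=5<11: swap arr[3],arr[4]; lo=4,mid=5 → [7,8,10,5,11,15,13,17,18,19,20,12,21]
arr[mid]=15>11: swap arr[5],arr[6]; hi=5 → [7,8,10,5,11,13,15,17,18,19,20,12,21]
arr[mid]=13>11: swap arr[5],arr[5]; hi=4 → [7,8,10,5,11,13,15,17,18,19,20,12,21]
end: lo=4, hi=4; arr = [7,8,10,5,11,13,15,17,18,19,20,12,21]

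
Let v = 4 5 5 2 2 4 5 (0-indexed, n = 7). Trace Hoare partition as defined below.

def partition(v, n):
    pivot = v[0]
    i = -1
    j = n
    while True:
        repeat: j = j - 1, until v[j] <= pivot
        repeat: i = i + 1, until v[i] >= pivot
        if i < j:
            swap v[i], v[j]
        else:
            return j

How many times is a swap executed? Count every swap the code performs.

3

pivot = v[0] = 4; i = -1, j = 7
j→5 (v[5]=4≤4), i→0 (v[0]=4≥4); i<j, swap → 4 5 5 2 2 4 5
j→4 (v[4]=2≤4), i→1 (v[1]=5≥4); i<j, swap → 4 2 5 2 5 4 5
j→3 (v[3]=2≤4), i→2 (v[2]=5≥4); i<j, swap → 4 2 2 5 5 4 5
j→2, i→3; i≥j, return j=2. v = 4 2 2 5 5 4 5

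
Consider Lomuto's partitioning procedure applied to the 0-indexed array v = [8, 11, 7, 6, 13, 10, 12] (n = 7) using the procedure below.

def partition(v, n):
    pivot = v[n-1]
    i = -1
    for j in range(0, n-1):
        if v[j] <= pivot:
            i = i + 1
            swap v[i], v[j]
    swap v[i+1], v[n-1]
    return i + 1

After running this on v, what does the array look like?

[8, 11, 7, 6, 10, 12, 13]

pivot = v[6] = 12; i = -1
j=0: v[0]=8 ≤ 12 → i=0, swap v[0],v[0] (no change) → [8, 11, 7, 6, 13, 10, 12]
j=1: v[1]=11 ≤ 12 → i=1, swap v[1],v[1] (no change) → [8, 11, 7, 6, 13, 10, 12]
j=2: v[2]=7 ≤ 12 → i=2, swap v[2],v[2] (no change) → [8, 11, 7, 6, 13, 10, 12]
j=3: v[3]=6 ≤ 12 → i=3, swap v[3],v[3] (no change) → [8, 11, 7, 6, 13, 10, 12]
j=4: v[4]=13 > 12 → no swap
j=5: v[5]=10 ≤ 12 → i=4, swap v[4],v[5] → [8, 11, 7, 6, 10, 13, 12]
final swap v[5],v[6] → [8, 11, 7, 6, 10, 12, 13]; return 5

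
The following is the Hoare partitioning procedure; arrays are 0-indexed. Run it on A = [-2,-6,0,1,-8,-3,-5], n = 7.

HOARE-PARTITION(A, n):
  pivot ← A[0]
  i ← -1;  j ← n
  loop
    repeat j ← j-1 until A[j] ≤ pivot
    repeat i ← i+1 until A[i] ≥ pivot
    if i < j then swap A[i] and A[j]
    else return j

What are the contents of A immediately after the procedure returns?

pivot = A[0] = -2; i = -1, j = 7
j→6 (A[6]=-5≤-2), i→0 (A[0]=-2≥-2); i<j, swap → [-5,-6,0,1,-8,-3,-2]
j→5 (A[5]=-3≤-2), i→2 (A[2]=0≥-2); i<j, swap → [-5,-6,-3,1,-8,0,-2]
j→4 (A[4]=-8≤-2), i→3 (A[3]=1≥-2); i<j, swap → [-5,-6,-3,-8,1,0,-2]
j→3, i→4; i≥j, return j=3. A = [-5,-6,-3,-8,1,0,-2]

[-5,-6,-3,-8,1,0,-2]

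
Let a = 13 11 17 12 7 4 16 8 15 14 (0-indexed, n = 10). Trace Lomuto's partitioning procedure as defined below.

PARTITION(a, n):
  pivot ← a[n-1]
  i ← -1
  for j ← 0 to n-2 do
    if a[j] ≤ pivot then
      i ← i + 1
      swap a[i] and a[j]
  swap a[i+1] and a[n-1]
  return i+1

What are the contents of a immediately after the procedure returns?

pivot=14, i=-1
j=0: 13≤14, i=0, swap(0,0) ⇒ 13 11 17 12 7 4 16 8 15 14
j=1: 11≤14, i=1, swap(1,1) ⇒ 13 11 17 12 7 4 16 8 15 14
j=2: 17>14, skip
j=3: 12≤14, i=2, swap(2,3) ⇒ 13 11 12 17 7 4 16 8 15 14
j=4: 7≤14, i=3, swap(3,4) ⇒ 13 11 12 7 17 4 16 8 15 14
j=5: 4≤14, i=4, swap(4,5) ⇒ 13 11 12 7 4 17 16 8 15 14
j=6: 16>14, skip
j=7: 8≤14, i=5, swap(5,7) ⇒ 13 11 12 7 4 8 16 17 15 14
j=8: 15>14, skip
swap(6,9) ⇒ 13 11 12 7 4 8 14 17 15 16; return 6

13 11 12 7 4 8 14 17 15 16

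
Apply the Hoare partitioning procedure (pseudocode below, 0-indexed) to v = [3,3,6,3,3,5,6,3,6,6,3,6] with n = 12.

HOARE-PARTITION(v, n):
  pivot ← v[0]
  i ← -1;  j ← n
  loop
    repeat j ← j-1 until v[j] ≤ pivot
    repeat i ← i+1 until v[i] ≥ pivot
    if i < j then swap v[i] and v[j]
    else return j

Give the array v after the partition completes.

pivot=3
j stops at 10 (3), i stops at 0 (3); swap ⇒ [3,3,6,3,3,5,6,3,6,6,3,6]
j stops at 7 (3), i stops at 1 (3); swap ⇒ [3,3,6,3,3,5,6,3,6,6,3,6]
j stops at 4 (3), i stops at 2 (6); swap ⇒ [3,3,3,3,6,5,6,3,6,6,3,6]
j stops at 3, i stops at 3; i≥j ⇒ return 3. v=[3,3,3,3,6,5,6,3,6,6,3,6]

[3,3,3,3,6,5,6,3,6,6,3,6]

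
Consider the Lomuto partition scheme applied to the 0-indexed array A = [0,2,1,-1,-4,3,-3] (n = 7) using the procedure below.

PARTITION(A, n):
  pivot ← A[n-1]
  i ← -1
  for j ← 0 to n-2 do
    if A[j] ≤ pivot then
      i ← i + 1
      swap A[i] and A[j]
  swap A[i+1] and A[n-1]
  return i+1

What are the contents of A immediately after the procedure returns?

pivot = A[6] = -3; i = -1
j=0: A[0]=0 > -3 → no swap
j=1: A[1]=2 > -3 → no swap
j=2: A[2]=1 > -3 → no swap
j=3: A[3]=-1 > -3 → no swap
j=4: A[4]=-4 ≤ -3 → i=0, swap A[0],A[4] → [-4,2,1,-1,0,3,-3]
j=5: A[5]=3 > -3 → no swap
final swap A[1],A[6] → [-4,-3,1,-1,0,3,2]; return 1

[-4,-3,1,-1,0,3,2]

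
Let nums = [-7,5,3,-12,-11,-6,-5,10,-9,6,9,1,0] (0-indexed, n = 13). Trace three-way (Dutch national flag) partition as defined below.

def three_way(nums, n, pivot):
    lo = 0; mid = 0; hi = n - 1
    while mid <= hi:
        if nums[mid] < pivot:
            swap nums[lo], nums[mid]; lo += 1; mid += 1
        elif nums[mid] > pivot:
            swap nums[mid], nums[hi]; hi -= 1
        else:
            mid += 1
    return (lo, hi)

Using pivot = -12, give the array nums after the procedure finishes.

[-12,3,5,-11,-6,-5,10,-9,6,9,1,0,-7]

pivot = -12; lo=0, mid=0, hi=12
nums[mid]=-7>-12: swap nums[0],nums[12]; hi=11 → [0,5,3,-12,-11,-6,-5,10,-9,6,9,1,-7]
nums[mid]=0>-12: swap nums[0],nums[11]; hi=10 → [1,5,3,-12,-11,-6,-5,10,-9,6,9,0,-7]
nums[mid]=1>-12: swap nums[0],nums[10]; hi=9 → [9,5,3,-12,-11,-6,-5,10,-9,6,1,0,-7]
nums[mid]=9>-12: swap nums[0],nums[9]; hi=8 → [6,5,3,-12,-11,-6,-5,10,-9,9,1,0,-7]
nums[mid]=6>-12: swap nums[0],nums[8]; hi=7 → [-9,5,3,-12,-11,-6,-5,10,6,9,1,0,-7]
nums[mid]=-9>-12: swap nums[0],nums[7]; hi=6 → [10,5,3,-12,-11,-6,-5,-9,6,9,1,0,-7]
nums[mid]=10>-12: swap nums[0],nums[6]; hi=5 → [-5,5,3,-12,-11,-6,10,-9,6,9,1,0,-7]
nums[mid]=-5>-12: swap nums[0],nums[5]; hi=4 → [-6,5,3,-12,-11,-5,10,-9,6,9,1,0,-7]
nums[mid]=-6>-12: swap nums[0],nums[4]; hi=3 → [-11,5,3,-12,-6,-5,10,-9,6,9,1,0,-7]
nums[mid]=-11>-12: swap nums[0],nums[3]; hi=2 → [-12,5,3,-11,-6,-5,10,-9,6,9,1,0,-7]
nums[mid]=-12=-12: mid=1
nums[mid]=5>-12: swap nums[1],nums[2]; hi=1 → [-12,3,5,-11,-6,-5,10,-9,6,9,1,0,-7]
nums[mid]=3>-12: swap nums[1],nums[1]; hi=0 → [-12,3,5,-11,-6,-5,10,-9,6,9,1,0,-7]
end: lo=0, hi=0; nums = [-12,3,5,-11,-6,-5,10,-9,6,9,1,0,-7]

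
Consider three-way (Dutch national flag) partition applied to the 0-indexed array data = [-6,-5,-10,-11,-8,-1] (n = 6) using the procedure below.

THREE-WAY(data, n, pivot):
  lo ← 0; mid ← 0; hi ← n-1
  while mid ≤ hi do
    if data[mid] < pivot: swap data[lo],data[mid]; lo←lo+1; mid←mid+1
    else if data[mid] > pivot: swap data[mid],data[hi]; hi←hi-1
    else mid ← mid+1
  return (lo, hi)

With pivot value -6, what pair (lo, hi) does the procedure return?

(3, 3)

pivot = -6; lo=0, mid=0, hi=5
data[mid]=-6=-6: mid=1
data[mid]=-5>-6: swap data[1],data[5]; hi=4 → [-6,-1,-10,-11,-8,-5]
data[mid]=-1>-6: swap data[1],data[4]; hi=3 → [-6,-8,-10,-11,-1,-5]
data[mid]=-8<-6: swap data[0],data[1]; lo=1,mid=2 → [-8,-6,-10,-11,-1,-5]
data[mid]=-10<-6: swap data[1],data[2]; lo=2,mid=3 → [-8,-10,-6,-11,-1,-5]
data[mid]=-11<-6: swap data[2],data[3]; lo=3,mid=4 → [-8,-10,-11,-6,-1,-5]
end: lo=3, hi=3; data = [-8,-10,-11,-6,-1,-5]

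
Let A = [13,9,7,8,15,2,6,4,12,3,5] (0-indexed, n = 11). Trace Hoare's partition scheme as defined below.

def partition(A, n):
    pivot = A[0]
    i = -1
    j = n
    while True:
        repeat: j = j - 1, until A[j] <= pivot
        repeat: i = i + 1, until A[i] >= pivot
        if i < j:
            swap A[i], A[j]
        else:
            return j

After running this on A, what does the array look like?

pivot = A[0] = 13; i = -1, j = 11
j→10 (A[10]=5≤13), i→0 (A[0]=13≥13); i<j, swap → [5,9,7,8,15,2,6,4,12,3,13]
j→9 (A[9]=3≤13), i→4 (A[4]=15≥13); i<j, swap → [5,9,7,8,3,2,6,4,12,15,13]
j→8, i→9; i≥j, return j=8. A = [5,9,7,8,3,2,6,4,12,15,13]

[5,9,7,8,3,2,6,4,12,15,13]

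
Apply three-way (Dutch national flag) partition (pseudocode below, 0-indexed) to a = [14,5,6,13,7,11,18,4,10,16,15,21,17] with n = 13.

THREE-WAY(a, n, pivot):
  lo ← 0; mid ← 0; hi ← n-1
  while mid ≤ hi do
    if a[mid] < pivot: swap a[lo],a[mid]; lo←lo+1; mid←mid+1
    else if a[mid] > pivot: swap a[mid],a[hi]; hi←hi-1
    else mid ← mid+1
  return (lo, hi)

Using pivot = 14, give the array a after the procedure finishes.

[5,6,13,7,11,10,4,14,16,15,21,17,18]

pivot = 14; lo=0, mid=0, hi=12
a[mid]=14=14: mid=1
a[mid]=5<14: swap a[0],a[1]; lo=1,mid=2 → [5,14,6,13,7,11,18,4,10,16,15,21,17]
a[mid]=6<14: swap a[1],a[2]; lo=2,mid=3 → [5,6,14,13,7,11,18,4,10,16,15,21,17]
a[mid]=13<14: swap a[2],a[3]; lo=3,mid=4 → [5,6,13,14,7,11,18,4,10,16,15,21,17]
a[mid]=7<14: swap a[3],a[4]; lo=4,mid=5 → [5,6,13,7,14,11,18,4,10,16,15,21,17]
a[mid]=11<14: swap a[4],a[5]; lo=5,mid=6 → [5,6,13,7,11,14,18,4,10,16,15,21,17]
a[mid]=18>14: swap a[6],a[12]; hi=11 → [5,6,13,7,11,14,17,4,10,16,15,21,18]
a[mid]=17>14: swap a[6],a[11]; hi=10 → [5,6,13,7,11,14,21,4,10,16,15,17,18]
a[mid]=21>14: swap a[6],a[10]; hi=9 → [5,6,13,7,11,14,15,4,10,16,21,17,18]
a[mid]=15>14: swap a[6],a[9]; hi=8 → [5,6,13,7,11,14,16,4,10,15,21,17,18]
a[mid]=16>14: swap a[6],a[8]; hi=7 → [5,6,13,7,11,14,10,4,16,15,21,17,18]
a[mid]=10<14: swap a[5],a[6]; lo=6,mid=7 → [5,6,13,7,11,10,14,4,16,15,21,17,18]
a[mid]=4<14: swap a[6],a[7]; lo=7,mid=8 → [5,6,13,7,11,10,4,14,16,15,21,17,18]
end: lo=7, hi=7; a = [5,6,13,7,11,10,4,14,16,15,21,17,18]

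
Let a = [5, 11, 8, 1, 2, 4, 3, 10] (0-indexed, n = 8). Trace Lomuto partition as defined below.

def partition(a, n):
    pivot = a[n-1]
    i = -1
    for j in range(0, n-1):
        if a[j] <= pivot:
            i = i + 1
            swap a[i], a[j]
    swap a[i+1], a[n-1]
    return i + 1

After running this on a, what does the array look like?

pivot = a[7] = 10; i = -1
j=0: a[0]=5 ≤ 10 → i=0, swap a[0],a[0] (no change) → [5, 11, 8, 1, 2, 4, 3, 10]
j=1: a[1]=11 > 10 → no swap
j=2: a[2]=8 ≤ 10 → i=1, swap a[1],a[2] → [5, 8, 11, 1, 2, 4, 3, 10]
j=3: a[3]=1 ≤ 10 → i=2, swap a[2],a[3] → [5, 8, 1, 11, 2, 4, 3, 10]
j=4: a[4]=2 ≤ 10 → i=3, swap a[3],a[4] → [5, 8, 1, 2, 11, 4, 3, 10]
j=5: a[5]=4 ≤ 10 → i=4, swap a[4],a[5] → [5, 8, 1, 2, 4, 11, 3, 10]
j=6: a[6]=3 ≤ 10 → i=5, swap a[5],a[6] → [5, 8, 1, 2, 4, 3, 11, 10]
final swap a[6],a[7] → [5, 8, 1, 2, 4, 3, 10, 11]; return 6

[5, 8, 1, 2, 4, 3, 10, 11]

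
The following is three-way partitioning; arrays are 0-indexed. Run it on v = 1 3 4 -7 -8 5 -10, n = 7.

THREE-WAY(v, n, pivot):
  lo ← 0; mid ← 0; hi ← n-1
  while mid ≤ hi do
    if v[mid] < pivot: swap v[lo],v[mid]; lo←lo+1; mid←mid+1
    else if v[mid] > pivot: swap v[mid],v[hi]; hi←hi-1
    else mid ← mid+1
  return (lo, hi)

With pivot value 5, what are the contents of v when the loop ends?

1 3 4 -7 -8 -10 5

pivot = 5; lo=0, mid=0, hi=6
v[mid]=1<5: swap v[0],v[0]; lo=1,mid=1 → 1 3 4 -7 -8 5 -10
v[mid]=3<5: swap v[1],v[1]; lo=2,mid=2 → 1 3 4 -7 -8 5 -10
v[mid]=4<5: swap v[2],v[2]; lo=3,mid=3 → 1 3 4 -7 -8 5 -10
v[mid]=-7<5: swap v[3],v[3]; lo=4,mid=4 → 1 3 4 -7 -8 5 -10
v[mid]=-8<5: swap v[4],v[4]; lo=5,mid=5 → 1 3 4 -7 -8 5 -10
v[mid]=5=5: mid=6
v[mid]=-10<5: swap v[5],v[6]; lo=6,mid=7 → 1 3 4 -7 -8 -10 5
end: lo=6, hi=6; v = 1 3 4 -7 -8 -10 5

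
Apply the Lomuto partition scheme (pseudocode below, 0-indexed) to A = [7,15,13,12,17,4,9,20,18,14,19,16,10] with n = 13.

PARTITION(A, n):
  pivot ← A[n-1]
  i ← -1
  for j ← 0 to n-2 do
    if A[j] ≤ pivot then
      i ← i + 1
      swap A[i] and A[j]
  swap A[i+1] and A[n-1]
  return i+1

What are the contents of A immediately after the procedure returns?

[7,4,9,10,17,15,13,20,18,14,19,16,12]

pivot=10, i=-1
j=0: 7≤10, i=0, swap(0,0) ⇒ [7,15,13,12,17,4,9,20,18,14,19,16,10]
j=1: 15>10, skip
j=2: 13>10, skip
j=3: 12>10, skip
j=4: 17>10, skip
j=5: 4≤10, i=1, swap(1,5) ⇒ [7,4,13,12,17,15,9,20,18,14,19,16,10]
j=6: 9≤10, i=2, swap(2,6) ⇒ [7,4,9,12,17,15,13,20,18,14,19,16,10]
j=7: 20>10, skip
j=8: 18>10, skip
j=9: 14>10, skip
j=10: 19>10, skip
j=11: 16>10, skip
swap(3,12) ⇒ [7,4,9,10,17,15,13,20,18,14,19,16,12]; return 3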